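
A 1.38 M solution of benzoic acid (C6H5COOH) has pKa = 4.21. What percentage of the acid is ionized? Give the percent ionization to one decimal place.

0.7%

C6H5COOH ⇌ C6H5COO- + H+; let x = [H+] at equilibrium.
Ka = 10^(−4.21) = 6.17 × 10^-5
x ≈ √(Ka·C₀) = √(6.17 × 10^-5 × 1.38) = 9.23 × 10^-3 M
% ionization = x/C₀ × 100% = 9.23 × 10^-3/1.38 × 100% = 0.7%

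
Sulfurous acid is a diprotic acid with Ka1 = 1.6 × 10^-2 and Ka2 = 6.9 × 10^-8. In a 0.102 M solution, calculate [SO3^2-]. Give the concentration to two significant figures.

First ionization gives [H+] ≈ [HSO3-] = 3.32 × 10^-2 M.
Second step: Ka2 = [H+][SO3^2-]/[HSO3-] ≈ [SO3^2-] (since [H+] ≈ [HSO3-]).
So [SO3^2-] ≈ Ka2.

6.9 × 10^-8 M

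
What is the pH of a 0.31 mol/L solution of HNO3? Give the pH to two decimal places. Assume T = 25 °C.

pH = 0.51

HNO3 is a strong acid and dissociates completely, so [H+] = 0.31 M.
pH = -log(0.31) = 0.51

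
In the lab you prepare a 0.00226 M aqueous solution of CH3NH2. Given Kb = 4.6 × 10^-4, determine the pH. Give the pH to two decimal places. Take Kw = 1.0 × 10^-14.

CH3NH2 + H2O ⇌ CH3NH3+ + OH-
Kb = x²/(0.00226 − x) = 4.6 × 10^-4
Here C₀/Kb ≈ 4.91, so the small-x approximation fails. Use the quadratic:
x = (−Kb + √(Kb² + 4·Kb·C₀))/2 = 8.15 × 10^-4 M
pOH = −log(8.15 × 10^-4) = 3.09; pH = 14.00 − 3.09 = 10.91

pH = 10.91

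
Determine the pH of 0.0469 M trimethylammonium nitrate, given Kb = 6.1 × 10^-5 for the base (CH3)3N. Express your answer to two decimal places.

pH = 5.56

(CH3)3NH+ is the conjugate acid of the weak base (CH3)3N.
Ka = Kw/Kb = 1.0×10^-14 / 6.1 × 10^-5 = 1.64 × 10^-10
Let x = [H+] at equilibrium. Ka = x²/(0.0469 − x).
Since Ka ≪ C₀, x ≈ √(Ka·C₀) = 2.77 × 10^-6 M.
pH = −log[H+] = −log(2.77 × 10^-6) = 5.56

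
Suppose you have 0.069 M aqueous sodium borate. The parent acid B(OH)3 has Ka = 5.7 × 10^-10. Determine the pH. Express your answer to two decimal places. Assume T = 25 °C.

pH = 11.04

B(OH)4- is the conjugate base of the weak acid B(OH)3.
Kb = Kw/Ka = 1.0×10^-14 / 5.7 × 10^-10 = 1.75 × 10^-5
From the ICE table, Kb = [OH-]²/(0.069 − [OH-]) = 1.75 × 10^-5.
Since Kb ≪ C₀, [OH-] ≈ √(Kb·C₀) = 1.10 × 10^-3 M.
pOH = 2.96, so pH = 14.00 − pOH = 11.04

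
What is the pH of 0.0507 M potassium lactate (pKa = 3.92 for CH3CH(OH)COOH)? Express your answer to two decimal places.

pH = 8.31

CH3CH(OH)COO- is the conjugate base of the weak acid CH3CH(OH)COOH.
Ka = 10^(−3.92) = 1.20 × 10^-4
Kb = Kw/Ka = 1.0×10^-14 / 1.20 × 10^-4 = 8.33 × 10^-11
Let x = [OH-] at equilibrium. Kb = x²/(0.0507 − x).
Assume x ≪ 0.0507: x ≈ √(8.33 × 10^-11 × 0.0507) = 2.06 × 10^-6 M
pOH = 5.69, so pH = 14.00 − pOH = 8.31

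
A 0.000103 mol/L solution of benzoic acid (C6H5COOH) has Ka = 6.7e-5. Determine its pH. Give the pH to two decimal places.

pH = 4.25

C6H5COOH ⇌ C6H5COO- + H+
Ka = [H+]²/(0.000103 − [H+]) = 6.7 × 10^-5
Here C₀/Ka ≈ 1.54, so the small-[H+] approximation fails. Use the quadratic:
[H+] = [−6.7e-05 + √(6.7e-05² + 2.76e-08)]/2 = 5.61 × 10^-5 M
pH = −log(5.61 × 10^-5) = 4.25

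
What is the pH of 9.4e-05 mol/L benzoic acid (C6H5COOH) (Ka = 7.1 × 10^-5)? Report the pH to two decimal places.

pH = 4.27

C6H5COOH ⇌ C6H5COO- + H+
From the ICE table, Ka = [H+]²/(9.4e-05 − [H+]) = 7.1 × 10^-5.
[H+] is not negligible relative to C₀; solve [H+]² + 7.1e-05·[H+] − 6.67e-09 = 0.
[H+] = [−7.1e-05 + √(7.1e-05² + 2.67e-08)]/2 = 5.36 × 10^-5 M
pH = −log[H+] = −log(5.36 × 10^-5) = 4.27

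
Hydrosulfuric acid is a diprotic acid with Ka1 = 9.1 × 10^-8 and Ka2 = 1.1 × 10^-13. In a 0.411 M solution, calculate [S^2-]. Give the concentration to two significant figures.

First ionization gives [H+] ≈ [HS-] = 1.93 × 10^-4 M.
Second step: Ka2 = [H+][S^2-]/[HS-] ≈ [S^2-] (since [H+] ≈ [HS-]).
So [S^2-] ≈ Ka2.

1.1 × 10^-13 M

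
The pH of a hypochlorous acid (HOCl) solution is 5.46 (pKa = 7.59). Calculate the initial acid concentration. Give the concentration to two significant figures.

C₀ = 4.7 × 10^-4 M

[H+] = 10^(-5.46) = 3.47 × 10^-6 M = x
Ka = 10^(−7.59) = 2.57 × 10^-8
Ka = x²/(C₀ − x) ⇒ C₀ = x + x²/Ka
C₀ = 3.47 × 10^-6 + (3.47 × 10^-6)²/(2.57 × 10^-8) = 4.72 × 10^-4 M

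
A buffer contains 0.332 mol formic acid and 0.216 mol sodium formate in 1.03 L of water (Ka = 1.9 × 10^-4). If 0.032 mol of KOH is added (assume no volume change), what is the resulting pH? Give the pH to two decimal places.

pH = 3.64

After neutralization: n(HCOOH) = 0.3 mol, n(HCOO-) = 0.248 mol.
pKa = −log(1.9 × 10^-4) = 3.721
pH = pKa + log(n_HCOO-/n_HCOOH) = 3.721 + log(0.248/0.3) = 3.721 + (-0.083)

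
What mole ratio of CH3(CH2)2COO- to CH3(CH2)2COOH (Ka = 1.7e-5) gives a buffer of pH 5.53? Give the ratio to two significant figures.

ratio = 5.8

pKa = -log(1.7 × 10^-5) = 4.770
pH = pKa + log(r) ⇒ log(r) = 5.53 − 4.770 = +0.760
r = [CH3(CH2)2COO-]/[CH3(CH2)2COOH] = 10^(+0.760) = 5.75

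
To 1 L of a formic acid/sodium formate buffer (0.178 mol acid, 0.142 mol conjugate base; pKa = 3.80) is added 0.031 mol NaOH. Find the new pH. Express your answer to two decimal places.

pH = 3.87

OH- converts HCOOH to HCOO-: HCOOH → 0.147 mol, HCOO- → 0.173 mol.
pH = pKa + log([A⁻]/[HA]) = 3.80 + log(0.173/0.147) = 3.80 +0.071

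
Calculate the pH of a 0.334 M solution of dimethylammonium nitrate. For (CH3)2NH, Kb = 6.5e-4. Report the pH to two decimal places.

pH = 5.64

(CH3)2NH2+ is the conjugate acid of the weak base (CH3)2NH.
Ka = Kw/Kb = 1.0×10^-14 / 6.5 × 10^-4 = 1.54 × 10^-11
Ka = [H+]²/(0.334 − [H+]) = 1.54 × 10^-11
Assume [H+] ≪ 0.334: [H+] ≈ √(1.54 × 10^-11 × 0.334) = 2.27 × 10^-6 M
pH = −log[H+] = −log(2.27 × 10^-6) = 5.64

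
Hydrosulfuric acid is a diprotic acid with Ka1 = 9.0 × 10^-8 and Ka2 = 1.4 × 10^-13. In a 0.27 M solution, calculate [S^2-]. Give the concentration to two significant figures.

1.4 × 10^-13 M

First ionization gives [H+] ≈ [HS-] = 1.56 × 10^-4 M.
Second step: Ka2 = [H+][S^2-]/[HS-] ≈ [S^2-] (since [H+] ≈ [HS-]).
So [S^2-] ≈ Ka2.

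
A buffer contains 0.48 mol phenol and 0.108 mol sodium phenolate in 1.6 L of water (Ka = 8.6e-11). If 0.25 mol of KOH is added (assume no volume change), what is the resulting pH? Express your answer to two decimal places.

OH- converts C6H5OH to C6H5O-: C6H5OH → 0.23 mol, C6H5O- → 0.358 mol.
pKa = −log(8.6 × 10^-11) = 10.066
pH = pKa + log([A⁻]/[HA]) = 10.066 + log(0.358/0.23) = 10.066 +0.192

pH = 10.26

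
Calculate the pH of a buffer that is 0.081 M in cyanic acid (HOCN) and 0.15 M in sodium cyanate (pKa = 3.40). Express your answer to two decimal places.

pH = 3.67

Henderson–Hasselbalch: pH = pKa + log([OCN-]/[HOCN]) = 3.40 + log(0.15/0.081)
pH = 3.40 + (+0.268) = 3.67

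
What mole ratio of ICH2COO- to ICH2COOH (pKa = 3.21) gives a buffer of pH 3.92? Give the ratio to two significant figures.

pH = pKa + log(r) ⇒ log(r) = 3.92 − 3.21 = +0.71
r = [ICH2COO-]/[ICH2COOH] = 10^(+0.71) = 5.13

ratio = 5.1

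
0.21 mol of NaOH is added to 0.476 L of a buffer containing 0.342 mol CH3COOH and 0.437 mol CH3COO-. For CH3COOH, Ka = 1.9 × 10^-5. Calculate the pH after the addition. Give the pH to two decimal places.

pH = 5.41

OH- converts CH3COOH to CH3COO-: CH3COOH → 0.132 mol, CH3COO- → 0.647 mol.
pKa = −log(1.9 × 10^-5) = 4.721
Henderson–Hasselbalch with mole ratio 0.647/0.132: pH = 4.721 + (+0.690)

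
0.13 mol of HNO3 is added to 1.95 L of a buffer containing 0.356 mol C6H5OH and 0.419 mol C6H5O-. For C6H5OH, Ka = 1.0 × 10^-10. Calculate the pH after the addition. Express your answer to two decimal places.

pH = 9.77

Added H+ converts C6H5O- to C6H5OH: C6H5OH → 0.486 mol, C6H5O- → 0.289 mol.
pKa = −log(1.0 × 10^-10) = 10.000
pH = pKa + log([A⁻]/[HA]) = 10.000 + log(0.289/0.486) = 10.000 -0.226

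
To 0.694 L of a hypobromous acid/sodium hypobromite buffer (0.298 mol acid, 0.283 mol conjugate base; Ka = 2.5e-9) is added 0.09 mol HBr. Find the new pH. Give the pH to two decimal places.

pH = 8.30

After neutralization: n(HOBr) = 0.388 mol, n(OBr-) = 0.193 mol.
pKa = −log(2.5 × 10^-9) = 8.602
pH = pKa + log([A⁻]/[HA]) = 8.602 + log(0.193/0.388) = 8.602 -0.303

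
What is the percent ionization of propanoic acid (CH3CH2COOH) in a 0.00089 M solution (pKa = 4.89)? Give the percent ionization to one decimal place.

11.3%

CH3CH2COOH ⇌ CH3CH2COO- + H+; let x = [H+] at equilibrium.
Ka = 10^(−4.89) = 1.29 × 10^-5
Solve x² + 1.29e-05x − 1.15e-08 = 0 → x = 1.01 × 10^-4 M
Fraction ionized = 1.01 × 10^-4 / 0.00089 = 0.1135 → 11.3%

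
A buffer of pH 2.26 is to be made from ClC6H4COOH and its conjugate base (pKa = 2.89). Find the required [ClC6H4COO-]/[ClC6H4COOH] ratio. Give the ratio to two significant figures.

ratio = 0.23

pH = pKa + log(r) ⇒ log(r) = 2.26 − 2.89 = -0.63
r = [ClC6H4COO-]/[ClC6H4COOH] = 10^(-0.63) = 0.234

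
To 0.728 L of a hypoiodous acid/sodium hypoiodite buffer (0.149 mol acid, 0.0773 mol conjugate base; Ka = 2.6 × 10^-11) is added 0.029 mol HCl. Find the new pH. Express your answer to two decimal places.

pH = 10.02

After neutralization: n(HOI) = 0.178 mol, n(OI-) = 0.0483 mol.
pKa = −log(2.6 × 10^-11) = 10.585
pH = pKa + log(n_OI-/n_HOI) = 10.585 + log(0.0483/0.178) = 10.585 + (-0.566)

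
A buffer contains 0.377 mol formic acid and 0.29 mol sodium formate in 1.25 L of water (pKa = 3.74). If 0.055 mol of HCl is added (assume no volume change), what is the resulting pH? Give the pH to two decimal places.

After neutralization: n(HCOOH) = 0.432 mol, n(HCOO-) = 0.235 mol.
Henderson–Hasselbalch with mole ratio 0.235/0.432: pH = 3.74 + (-0.264)

pH = 3.48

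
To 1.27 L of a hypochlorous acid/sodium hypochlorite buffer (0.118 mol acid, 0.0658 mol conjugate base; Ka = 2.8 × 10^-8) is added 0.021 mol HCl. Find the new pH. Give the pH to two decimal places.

pH = 7.06

After neutralization: n(HOCl) = 0.139 mol, n(OCl-) = 0.0448 mol.
pKa = −log(2.8 × 10^-8) = 7.553
pH = pKa + log(n_OCl-/n_HOCl) = 7.553 + log(0.0448/0.139) = 7.553 + (-0.492)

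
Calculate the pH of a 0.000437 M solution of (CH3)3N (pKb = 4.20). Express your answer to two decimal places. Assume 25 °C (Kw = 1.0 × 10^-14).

pH = 10.14

(CH3)3N + H2O ⇌ (CH3)3NH+ + OH-
Kb = 10^(−4.20) = 6.31 × 10^-5
Kb = x²/(0.000437 − x) = 6.31 × 10^-5
The 5% rule fails; solving x² + Kb·x − Kb·C₀ = 0 exactly:
x = [−6.31e-05 + √(6.31e-05² + 1.1e-07)]/2 = 1.37 × 10^-4 M
pOH = 3.86, so pH = 14.00 − pOH = 10.14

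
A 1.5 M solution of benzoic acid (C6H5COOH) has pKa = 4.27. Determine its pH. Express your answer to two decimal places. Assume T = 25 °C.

pH = 2.05

C6H5COOH ⇌ C6H5COO- + H+
Ka = 10^(−4.27) = 5.37 × 10^-5
From the ICE table, Ka = x²/(1.5 − x) = 5.37 × 10^-5.
Assume x ≪ 1.5: x ≈ √(5.37 × 10^-5 × 1.5) = 8.97 × 10^-3 M
Check: 0.6% ionized — well under 5%, approximation valid.
pH = −log(8.97 × 10^-3) = 2.05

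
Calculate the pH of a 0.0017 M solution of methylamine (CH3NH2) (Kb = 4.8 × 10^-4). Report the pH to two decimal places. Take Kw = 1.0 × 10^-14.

pH = 10.84

CH3NH2 + H2O ⇌ CH3NH3+ + OH-
From the ICE table, Kb = [OH-]²/(0.0017 − [OH-]) = 4.8 × 10^-4.
[OH-] is not negligible relative to C₀; solve [OH-]² + 0.00048·[OH-] − 8.16e-07 = 0.
[OH-] = [−0.00048 + √(0.00048² + 3.26e-06)]/2 = 6.95 × 10^-4 M
pOH = −log(6.95 × 10^-4) = 3.16; pH = 14.00 − 3.16 = 10.84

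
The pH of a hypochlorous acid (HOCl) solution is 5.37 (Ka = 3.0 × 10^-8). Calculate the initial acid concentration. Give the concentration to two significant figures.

C₀ = 6.1 × 10^-4 M

[H+] = 10^(-5.37) = 4.27 × 10^-6 M = x
Ka = x²/(C₀ − x) ⇒ C₀ = x + x²/Ka
C₀ = 4.27 × 10^-6 + (4.27 × 10^-6)²/(3.0 × 10^-8) = 6.12 × 10^-4 M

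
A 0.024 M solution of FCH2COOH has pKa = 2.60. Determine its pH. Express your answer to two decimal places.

pH = 2.18

FCH2COOH ⇌ FCH2COO- + H+
Ka = 10^(−2.60) = 2.51 × 10^-3
From the ICE table, Ka = [H+]²/(0.024 − [H+]) = 2.51 × 10^-3.
The 5% rule fails; solving [H+]² + Ka·[H+] − Ka·C₀ = 0 exactly:
[H+] = (−Ka + √(Ka² + 4·Ka·C₀))/2 = 6.61 × 10^-3 M
pH = −log[H+] = −log(6.61 × 10^-3) = 2.18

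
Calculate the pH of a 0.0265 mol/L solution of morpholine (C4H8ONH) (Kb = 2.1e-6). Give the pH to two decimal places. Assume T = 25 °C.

pH = 10.37

C4H8ONH + H2O ⇌ C4H8ONH2+ + OH-
Kb = x²/(0.0265 − x) = 2.1 × 10^-6
Since Kb ≪ C₀, x ≈ √(Kb·C₀) = 2.36 × 10^-4 M.
(x/C₀ = 0.89% < 5%, so the approximation holds.)
pOH = −log(2.36 × 10^-4) = 3.63; pH = 14.00 − 3.63 = 10.37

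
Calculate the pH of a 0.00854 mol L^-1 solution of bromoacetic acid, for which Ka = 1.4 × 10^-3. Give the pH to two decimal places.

pH = 2.55

BrCH2COOH ⇌ BrCH2COO- + H+
From the ICE table, Ka = [H+]²/(0.00854 − [H+]) = 1.4 × 10^-3.
The 5% rule fails; solving [H+]² + Ka·[H+] − Ka·C₀ = 0 exactly:
[H+] = (−Ka + √(Ka² + 4·Ka·C₀))/2 = 2.83 × 10^-3 M
pH = −log(2.83 × 10^-3) = 2.55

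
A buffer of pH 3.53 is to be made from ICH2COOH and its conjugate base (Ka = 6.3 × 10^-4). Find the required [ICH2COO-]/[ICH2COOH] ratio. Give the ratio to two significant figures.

pKa = -log(6.3 × 10^-4) = 3.201
pH = pKa + log(r) ⇒ log(r) = 3.53 − 3.201 = +0.329
r = [ICH2COO-]/[ICH2COOH] = 10^(+0.329) = 2.13

ratio = 2.1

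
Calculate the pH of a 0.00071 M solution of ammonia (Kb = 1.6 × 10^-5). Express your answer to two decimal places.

pH = 10.00

NH3 + H2O ⇌ NH4+ + OH-
Let x = [OH-] at equilibrium. Kb = x²/(0.00071 − x).
x is not negligible relative to C₀; solve x² + 1.6e-05·x − 1.14e-08 = 0.
x = [−1.6e-05 + √(1.6e-05² + 4.54e-08)]/2 = 9.89 × 10^-5 M
pOH = −log(9.89 × 10^-5) = 4.00; pH = 14.00 − 4.00 = 10.00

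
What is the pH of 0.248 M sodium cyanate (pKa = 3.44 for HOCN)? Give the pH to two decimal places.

OCN- is the conjugate base of the weak acid HOCN.
Ka = 10^(−3.44) = 3.63 × 10^-4
Kb = Kw/Ka = 1.0×10^-14 / 3.63 × 10^-4 = 2.75 × 10^-11
Kb = [OH-]²/(0.248 − [OH-]) = 2.75 × 10^-11
Neglecting [OH-] in the denominator: [OH-] = √(2.75 × 10^-11 × 0.248) = 2.61 × 10^-6 M
Check: 0.0011% ionized — well under 5%, approximation valid.
pOH = 5.58, so pH = 14.00 − pOH = 8.42

pH = 8.42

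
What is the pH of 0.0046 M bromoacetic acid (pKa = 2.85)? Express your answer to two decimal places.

pH = 2.71

BrCH2COOH ⇌ BrCH2COO- + H+
Ka = 10^(−2.85) = 1.41 × 10^-3
From the ICE table, Ka = x²/(0.0046 − x) = 1.41 × 10^-3.
x is not negligible relative to C₀; solve x² + 0.00141·x − 6.49e-06 = 0.
x = [−0.00141 + √(0.00141² + 2.59e-05)]/2 = 1.94 × 10^-3 M
pH = −log(1.94 × 10^-3) = 2.71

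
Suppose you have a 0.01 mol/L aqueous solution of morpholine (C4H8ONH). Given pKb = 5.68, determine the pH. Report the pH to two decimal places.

pH = 10.16

C4H8ONH + H2O ⇌ C4H8ONH2+ + OH-
Kb = 10^(−5.68) = 2.09 × 10^-6
Let x = [OH-] at equilibrium. Kb = x²/(0.01 − x).
Assume x ≪ 0.01: x ≈ √(2.09 × 10^-6 × 0.01) = 1.45 × 10^-4 M
(x/C₀ = 1.4% < 5%, so the approximation holds.)
pOH = −log(1.45 × 10^-4) = 3.84; pH = 14.00 − 3.84 = 10.16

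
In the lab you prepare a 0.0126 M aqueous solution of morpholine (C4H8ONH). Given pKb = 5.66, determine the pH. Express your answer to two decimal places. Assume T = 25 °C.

C4H8ONH + H2O ⇌ C4H8ONH2+ + OH-
Kb = 10^(−5.66) = 2.19 × 10^-6
Let x = [OH-] at equilibrium. Kb = x²/(0.0126 − x).
Neglecting x in the denominator: x = √(2.19 × 10^-6 × 0.0126) = 1.66 × 10^-4 M
pOH = −log(1.66 × 10^-4) = 3.78; pH = 14.00 − 3.78 = 10.22

pH = 10.22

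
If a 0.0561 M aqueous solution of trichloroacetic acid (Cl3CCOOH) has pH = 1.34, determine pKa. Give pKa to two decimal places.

[H+] = 10^(-1.34) = 4.57 × 10^-2 M
At equilibrium [HA] = 0.0561 − 4.57 × 10^-2 = 1.04 × 10^-2 M
Ka = [H+][A-]/[HA] = (4.57 × 10^-2)² / 1.04 × 10^-2 = 2.01 × 10^-1
pKa = -log(2.01 × 10^-1) = 0.70

pKa = 0.70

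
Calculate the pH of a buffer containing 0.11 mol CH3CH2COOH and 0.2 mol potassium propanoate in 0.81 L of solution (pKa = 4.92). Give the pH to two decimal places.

Using pH = pKa + log([base]/[acid]) with [base]/[acid] = 0.2/0.11:
pH = 4.92 + (+0.260) = 5.18

pH = 5.18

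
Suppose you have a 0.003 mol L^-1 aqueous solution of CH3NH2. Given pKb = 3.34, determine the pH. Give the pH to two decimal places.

CH3NH2 + H2O ⇌ CH3NH3+ + OH-
Kb = 10^(−3.34) = 4.57 × 10^-4
Kb = x²/(0.003 − x) = 4.57 × 10^-4
x is not negligible relative to C₀; solve x² + 0.000457·x − 1.37e-06 = 0.
x = (−Kb + √(Kb² + 4·Kb·C₀))/2 = 9.64 × 10^-4 M
pOH = 3.02, so pH = 14.00 − pOH = 10.98

pH = 10.98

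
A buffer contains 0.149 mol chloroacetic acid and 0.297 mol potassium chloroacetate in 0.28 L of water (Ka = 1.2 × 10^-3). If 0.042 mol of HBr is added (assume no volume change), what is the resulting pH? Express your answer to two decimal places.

Added H+ converts ClCH2COO- to ClCH2COOH: ClCH2COOH → 0.191 mol, ClCH2COO- → 0.255 mol.
pKa = −log(1.2 × 10^-3) = 2.921
pH = pKa + log([A⁻]/[HA]) = 2.921 + log(0.255/0.191) = 2.921 +0.126

pH = 3.05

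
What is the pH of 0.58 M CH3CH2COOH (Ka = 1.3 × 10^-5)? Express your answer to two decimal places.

CH3CH2COOH ⇌ CH3CH2COO- + H+
Ka = [H+]²/(0.58 − [H+]) = 1.3 × 10^-5
Neglecting [H+] in the denominator: [H+] = √(1.3 × 10^-5 × 0.58) = 2.75 × 10^-3 M
Check: 0.47% ionized — well under 5%, approximation valid.
pH = −log[H+] = −log(2.75 × 10^-3) = 2.56

pH = 2.56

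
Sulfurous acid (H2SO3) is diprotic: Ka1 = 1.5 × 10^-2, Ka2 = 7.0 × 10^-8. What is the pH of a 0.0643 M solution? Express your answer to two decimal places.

Since Ka1 ≫ Ka2, the first ionization dominates [H+].
Ka1 = x²/(0.0643 − x) = 1.5 × 10^-2
Solving the quadratic: x = (−Ka1 + √(Ka1² + 4·Ka1·C₀))/2 = 2.44 × 10^-2 M
pH = −log(2.44 × 10^-2) = 1.61

pH = 1.61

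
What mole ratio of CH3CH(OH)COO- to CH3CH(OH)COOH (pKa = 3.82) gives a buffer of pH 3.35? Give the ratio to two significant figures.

ratio = 0.34

pH = pKa + log(r) ⇒ log(r) = 3.35 − 3.82 = -0.47
r = [CH3CH(OH)COO-]/[CH3CH(OH)COOH] = 10^(-0.47) = 0.339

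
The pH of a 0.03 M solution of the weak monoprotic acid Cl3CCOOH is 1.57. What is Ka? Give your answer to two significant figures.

[H+] = 10^(-1.57) = 2.69 × 10^-2 M
At equilibrium [HA] = 0.03 − 2.69 × 10^-2 = 3.10 × 10^-3 M
Ka = [H+][A-]/[HA] = (2.69 × 10^-2)² / 3.10 × 10^-3 = 2.3 × 10^-1

Ka = 2.3 × 10^-1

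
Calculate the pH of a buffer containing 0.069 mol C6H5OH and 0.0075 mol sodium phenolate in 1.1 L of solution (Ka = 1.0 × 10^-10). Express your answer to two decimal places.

pKa = −log(1.0 × 10^-10) = 10.000
pH = pKa + log([A⁻]/[HA]) = 10.000 + log(0.0075/0.069)
pH = 10.000 + (-0.964) = 9.04

pH = 9.04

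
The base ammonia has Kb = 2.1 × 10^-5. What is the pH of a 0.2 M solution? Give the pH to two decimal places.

NH3 + H2O ⇌ NH4+ + OH-
Kb = [OH-]²/(0.2 − [OH-]) = 2.1 × 10^-5
Neglecting [OH-] in the denominator: [OH-] = √(2.1 × 10^-5 × 0.2) = 2.05 × 10^-3 M
([OH-]/C₀ = 1% < 5%, so the approximation holds.)
pOH = −log(2.05 × 10^-3) = 2.69; pH = 14.00 − 2.69 = 11.31

pH = 11.31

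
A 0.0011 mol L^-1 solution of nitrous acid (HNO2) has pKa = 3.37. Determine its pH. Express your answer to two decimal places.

HNO2 ⇌ NO2- + H+
Ka = 10^(−3.37) = 4.27 × 10^-4
From the ICE table, Ka = [H+]²/(0.0011 − [H+]) = 4.27 × 10^-4.
[H+] is not negligible relative to C₀; solve [H+]² + 0.000427·[H+] − 4.7e-07 = 0.
[H+] = (−Ka + √(Ka² + 4·Ka·C₀))/2 = 5.04 × 10^-4 M
pH = −log(5.04 × 10^-4) = 3.30

pH = 3.30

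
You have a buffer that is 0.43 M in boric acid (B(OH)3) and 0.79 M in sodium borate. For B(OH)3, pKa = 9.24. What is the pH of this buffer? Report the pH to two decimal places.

pH = pKa + log([A⁻]/[HA]) = 9.24 + log(0.79/0.43)
pH = 9.24 + (+0.264) = 9.50

pH = 9.50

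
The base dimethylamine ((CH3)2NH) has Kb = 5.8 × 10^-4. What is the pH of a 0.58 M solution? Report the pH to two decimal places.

(CH3)2NH + H2O ⇌ (CH3)2NH2+ + OH-
Let x = [OH-] at equilibrium. Kb = x²/(0.58 − x).
Neglecting x in the denominator: x = √(5.8 × 10^-4 × 0.58) = 1.83 × 10^-2 M
(x/C₀ = 3.2% < 5%, so the approximation holds.)
pOH = −log(1.83 × 10^-2) = 1.74; pH = 14.00 − 1.74 = 12.26

pH = 12.26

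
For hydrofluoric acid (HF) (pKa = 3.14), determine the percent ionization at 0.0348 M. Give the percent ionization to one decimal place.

13.4%

HF ⇌ F- + H+; let x = [H+] at equilibrium.
Ka = 10^(−3.14) = 7.24 × 10^-4
Solve x² + 0.000724x − 2.52e-05 = 0 → x = 4.67 × 10^-3 M
% ionization = x/C₀ × 100% = 4.67 × 10^-3/0.0348 × 100% = 13.4%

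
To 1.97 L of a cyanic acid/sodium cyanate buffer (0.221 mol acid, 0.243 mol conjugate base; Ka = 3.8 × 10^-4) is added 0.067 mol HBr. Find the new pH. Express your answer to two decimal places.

Added H+ converts OCN- to HOCN: HOCN → 0.288 mol, OCN- → 0.176 mol.
pKa = −log(3.8 × 10^-4) = 3.420
pH = pKa + log([A⁻]/[HA]) = 3.420 + log(0.176/0.288) = 3.420 -0.214

pH = 3.21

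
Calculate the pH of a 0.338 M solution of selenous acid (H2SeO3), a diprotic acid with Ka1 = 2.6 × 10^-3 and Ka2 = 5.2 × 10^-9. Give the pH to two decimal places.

Ka1 ≫ Ka2, so treat the first dissociation as the only significant source of H+.
Ka1 = x²/(0.338 − x) = 2.6 × 10^-3
Solving the quadratic: x = (−Ka1 + √(Ka1² + 4·Ka1·C₀))/2 = 2.84 × 10^-2 M
pH = −log(2.84 × 10^-2) = 1.55

pH = 1.55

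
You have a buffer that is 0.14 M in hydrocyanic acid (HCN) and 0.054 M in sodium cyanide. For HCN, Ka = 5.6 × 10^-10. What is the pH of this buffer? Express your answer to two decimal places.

pH = 8.84

pKa = −log(5.6 × 10^-10) = 9.252
Henderson–Hasselbalch: pH = pKa + log([CN-]/[HCN]) = 9.252 + log(0.054/0.14)
pH = 9.252 + (-0.414) = 8.84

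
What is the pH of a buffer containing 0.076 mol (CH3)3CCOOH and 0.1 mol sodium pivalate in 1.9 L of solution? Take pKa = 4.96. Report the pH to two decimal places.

pH = 5.08

Using pH = pKa + log([base]/[acid]) with [base]/[acid] = 0.1/0.076:
pH = 4.96 + (+0.119) = 5.08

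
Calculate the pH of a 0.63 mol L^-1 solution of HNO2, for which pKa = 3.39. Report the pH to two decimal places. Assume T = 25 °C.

pH = 1.80

HNO2 ⇌ NO2- + H+
Ka = 10^(−3.39) = 4.07 × 10^-4
From the ICE table, Ka = x²/(0.63 − x) = 4.07 × 10^-4.
Neglecting x in the denominator: x = √(4.07 × 10^-4 × 0.63) = 1.60 × 10^-2 M
(x/C₀ = 2.5% < 5%, so the approximation holds.)
pH = −log(1.60 × 10^-2) = 1.80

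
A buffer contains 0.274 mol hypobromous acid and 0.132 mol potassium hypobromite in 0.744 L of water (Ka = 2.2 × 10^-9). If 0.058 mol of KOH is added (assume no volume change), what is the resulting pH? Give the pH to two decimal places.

pH = 8.60

OH- converts HOBr to OBr-: HOBr → 0.216 mol, OBr- → 0.19 mol.
pKa = −log(2.2 × 10^-9) = 8.658
pH = pKa + log(n_OBr-/n_HOBr) = 8.658 + log(0.19/0.216) = 8.658 + (-0.056)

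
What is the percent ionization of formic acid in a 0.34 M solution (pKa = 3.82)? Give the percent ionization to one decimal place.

2.1%

HCOOH ⇌ HCOO- + H+; let x = [H+] at equilibrium.
Ka = 10^(−3.82) = 1.51 × 10^-4
x ≈ √(Ka·C₀) = √(1.51 × 10^-4 × 0.34) = 7.17 × 10^-3 M
Fraction ionized = 7.17 × 10^-3 / 0.34 = 0.0211 → 2.1%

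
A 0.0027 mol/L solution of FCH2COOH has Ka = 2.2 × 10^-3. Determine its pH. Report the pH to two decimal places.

FCH2COOH ⇌ FCH2COO- + H+
Ka = [H+]²/(0.0027 − [H+]) = 2.2 × 10^-3
Here C₀/Ka ≈ 1.23, so the small-[H+] approximation fails. Use the quadratic:
[H+] = [−0.0022 + √(0.0022² + 2.38e-05)]/2 = 1.57 × 10^-3 M
pH = −log[H+] = −log(1.57 × 10^-3) = 2.80

pH = 2.80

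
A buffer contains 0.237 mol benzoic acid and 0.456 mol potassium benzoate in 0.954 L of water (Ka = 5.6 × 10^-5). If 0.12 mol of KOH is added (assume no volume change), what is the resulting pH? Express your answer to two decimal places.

After neutralization: n(C6H5COOH) = 0.117 mol, n(C6H5COO-) = 0.576 mol.
pKa = −log(5.6 × 10^-5) = 4.252
Henderson–Hasselbalch with mole ratio 0.576/0.117: pH = 4.252 + (+0.692)

pH = 4.94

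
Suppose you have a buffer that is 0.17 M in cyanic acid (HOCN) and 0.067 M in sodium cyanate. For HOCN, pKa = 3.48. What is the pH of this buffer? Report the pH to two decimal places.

pH = 3.08

Henderson–Hasselbalch: pH = pKa + log([OCN-]/[HOCN]) = 3.48 + log(0.067/0.17)
pH = 3.48 + (-0.404) = 3.08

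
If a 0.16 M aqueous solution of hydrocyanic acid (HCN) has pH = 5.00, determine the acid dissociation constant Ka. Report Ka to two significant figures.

[H+] = 10^(-5.00) = 1.00 × 10^-5 M
At equilibrium [HA] = 0.16 − 1.00 × 10^-5 = 1.60 × 10^-1 M
Ka = [H+][A-]/[HA] = (1.00 × 10^-5)² / 1.60 × 10^-1 = 6.3 × 10^-10

Ka = 6.3 × 10^-10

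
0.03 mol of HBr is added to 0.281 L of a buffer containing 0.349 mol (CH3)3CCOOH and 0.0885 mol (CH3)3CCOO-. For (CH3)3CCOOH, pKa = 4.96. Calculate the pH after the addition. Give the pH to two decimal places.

After neutralization: n((CH3)3CCOOH) = 0.379 mol, n((CH3)3CCOO-) = 0.0585 mol.
pH = pKa + log(n_(CH3)3CCOO-/n_(CH3)3CCOOH) = 4.96 + log(0.0585/0.379) = 4.96 + (-0.811)

pH = 4.15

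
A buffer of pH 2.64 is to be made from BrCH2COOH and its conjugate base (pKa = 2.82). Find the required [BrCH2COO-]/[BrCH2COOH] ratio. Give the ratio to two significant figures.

ratio = 0.66

pH = pKa + log(r) ⇒ log(r) = 2.64 − 2.82 = -0.18
r = [BrCH2COO-]/[BrCH2COOH] = 10^(-0.18) = 0.661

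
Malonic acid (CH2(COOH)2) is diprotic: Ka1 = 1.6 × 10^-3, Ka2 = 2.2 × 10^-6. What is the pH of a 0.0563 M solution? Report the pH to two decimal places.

pH = 2.06

Ka1 ≫ Ka2, so treat the first dissociation as the only significant source of H+.
Ka1 = x²/(0.0563 − x) = 1.6 × 10^-3
Solving the quadratic: x = (−Ka1 + √(Ka1² + 4·Ka1·C₀))/2 = 8.72 × 10^-3 M
pH = −log(8.72 × 10^-3) = 2.06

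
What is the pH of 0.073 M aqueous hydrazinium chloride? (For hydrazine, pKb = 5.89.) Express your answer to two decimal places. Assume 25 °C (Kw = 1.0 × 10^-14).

N2H5+ is the conjugate acid of the weak base N2H4.
Kb = 10^(−5.89) = 1.29 × 10^-6
Ka = Kw/Kb = 1.0×10^-14 / 1.29 × 10^-6 = 7.75 × 10^-9
From the ICE table, Ka = x²/(0.073 − x) = 7.75 × 10^-9.
Since Ka ≪ C₀, x ≈ √(Ka·C₀) = 2.38 × 10^-5 M.
(x/C₀ = 0.033% < 5%, so the approximation holds.)
pH = −log[H+] = −log(2.38 × 10^-5) = 4.62

pH = 4.62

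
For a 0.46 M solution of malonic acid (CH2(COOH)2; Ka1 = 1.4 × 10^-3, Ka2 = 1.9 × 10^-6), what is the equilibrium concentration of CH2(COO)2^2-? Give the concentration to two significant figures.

First ionization gives [H+] ≈ [CH2(COOH)COO-] = 2.47 × 10^-2 M.
Second step: Ka2 = [H+][CH2(COO)2^2-]/[CH2(COOH)COO-] ≈ [CH2(COO)2^2-] (since [H+] ≈ [CH2(COOH)COO-]).
So [CH2(COO)2^2-] ≈ Ka2.

1.9 × 10^-6 M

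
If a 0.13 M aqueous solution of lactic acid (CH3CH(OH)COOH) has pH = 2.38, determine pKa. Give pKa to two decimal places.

pKa = 3.86

[H+] = 10^(-2.38) = 4.17 × 10^-3 M
At equilibrium [HA] = 0.13 − 4.17 × 10^-3 = 1.26 × 10^-1 M
Ka = [H+][A-]/[HA] = (4.17 × 10^-3)² / 1.26 × 10^-1 = 1.38 × 10^-4
pKa = -log(1.38 × 10^-4) = 3.86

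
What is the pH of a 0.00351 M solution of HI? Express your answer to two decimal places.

pH = 2.45

HI is a strong acid and dissociates completely, so [H+] = 0.00351 M.
pH = -log(0.00351) = 2.45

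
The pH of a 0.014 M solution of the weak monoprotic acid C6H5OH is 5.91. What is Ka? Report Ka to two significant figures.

[H+] = 10^(-5.91) = 1.23 × 10^-6 M
At equilibrium [HA] = 0.014 − 1.23 × 10^-6 = 1.40 × 10^-2 M
Ka = [H+][A-]/[HA] = (1.23 × 10^-6)² / 1.40 × 10^-2 = 1.1 × 10^-10

Ka = 1.1 × 10^-10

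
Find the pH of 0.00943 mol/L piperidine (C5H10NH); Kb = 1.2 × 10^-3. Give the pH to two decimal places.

C5H10NH + H2O ⇌ C5H10NH2+ + OH-
From the ICE table, Kb = [OH-]²/(0.00943 − [OH-]) = 1.2 × 10^-3.
Here C₀/Kb ≈ 7.86, so the small-[OH-] approximation fails. Use the quadratic:
[OH-] = (−Kb + √(Kb² + 4·Kb·C₀))/2 = 2.82 × 10^-3 M
pOH = 2.55, so pH = 14.00 − pOH = 11.45

pH = 11.45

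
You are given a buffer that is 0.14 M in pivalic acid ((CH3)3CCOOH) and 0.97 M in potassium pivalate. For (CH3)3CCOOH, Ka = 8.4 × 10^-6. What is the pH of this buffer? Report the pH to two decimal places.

pH = 5.92

pKa = −log(8.4 × 10^-6) = 5.076
Henderson–Hasselbalch: pH = pKa + log([(CH3)3CCOO-]/[(CH3)3CCOOH]) = 5.076 + log(0.97/0.14)
pH = 5.076 + (+0.841) = 5.92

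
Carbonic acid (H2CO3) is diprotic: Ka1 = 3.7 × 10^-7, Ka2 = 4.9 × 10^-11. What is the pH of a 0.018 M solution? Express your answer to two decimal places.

pH = 4.09

Ka1 ≫ Ka2, so treat the first dissociation as the only significant source of H+.
Ka1 = x²/(0.018 − x) = 3.7 × 10^-7
x ≈ √(3.7 × 10^-7 × 0.018) = 8.16 × 10^-5 M
pH = −log(8.16 × 10^-5) = 4.09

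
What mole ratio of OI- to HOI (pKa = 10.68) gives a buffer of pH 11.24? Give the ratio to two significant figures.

pH = pKa + log(r) ⇒ log(r) = 11.24 − 10.68 = +0.56
r = [OI-]/[HOI] = 10^(+0.56) = 3.63

ratio = 3.6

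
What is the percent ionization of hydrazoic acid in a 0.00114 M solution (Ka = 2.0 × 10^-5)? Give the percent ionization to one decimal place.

HN3 ⇌ N3- + H+; let x = [H+] at equilibrium.
Ka = x²/(C₀ − x); solving the quadratic gives x = 1.41 × 10^-4 M.
% ionization = x/C₀ × 100% = 1.41 × 10^-4/0.00114 × 100% = 12.4%

12.4%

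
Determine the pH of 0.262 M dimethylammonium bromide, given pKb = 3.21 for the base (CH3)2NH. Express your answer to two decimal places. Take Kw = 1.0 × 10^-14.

pH = 5.69

(CH3)2NH2+ is the conjugate acid of the weak base (CH3)2NH.
Kb = 10^(−3.21) = 6.17 × 10^-4
Ka = Kw/Kb = 1.0×10^-14 / 6.17 × 10^-4 = 1.62 × 10^-11
From the ICE table, Ka = [H+]²/(0.262 − [H+]) = 1.62 × 10^-11.
Since Ka ≪ C₀, [H+] ≈ √(Ka·C₀) = 2.06 × 10^-6 M.
([H+]/C₀ = 0.00079% < 5%, so the approximation holds.)
pH = −log(2.06 × 10^-6) = 5.69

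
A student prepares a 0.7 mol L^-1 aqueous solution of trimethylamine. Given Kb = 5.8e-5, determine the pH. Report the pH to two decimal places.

pH = 11.80

(CH3)3N + H2O ⇌ (CH3)3NH+ + OH-
Let x = [OH-] at equilibrium. Kb = x²/(0.7 − x).
Neglecting x in the denominator: x = √(5.8 × 10^-5 × 0.7) = 6.37 × 10^-3 M
(x/C₀ = 0.91% < 5%, so the approximation holds.)
pOH = 2.20, so pH = 14.00 − pOH = 11.80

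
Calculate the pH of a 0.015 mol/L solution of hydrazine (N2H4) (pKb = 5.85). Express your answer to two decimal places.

pH = 10.16

N2H4 + H2O ⇌ N2H5+ + OH-
Kb = 10^(−5.85) = 1.41 × 10^-6
Kb = [OH-]²/(0.015 − [OH-]) = 1.41 × 10^-6
Since Kb ≪ C₀, [OH-] ≈ √(Kb·C₀) = 1.45 × 10^-4 M.
pOH = −log(1.45 × 10^-4) = 3.84; pH = 14.00 − 3.84 = 10.16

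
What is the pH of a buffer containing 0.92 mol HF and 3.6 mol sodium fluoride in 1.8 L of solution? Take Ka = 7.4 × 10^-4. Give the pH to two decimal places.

pH = 3.72

pKa = −log(7.4 × 10^-4) = 3.131
pH = pKa + log([A⁻]/[HA]) = 3.131 + log(3.6/0.92)
pH = 3.131 + (+0.593) = 3.72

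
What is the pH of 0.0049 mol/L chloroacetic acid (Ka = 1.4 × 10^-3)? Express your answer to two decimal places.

pH = 2.70

ClCH2COOH ⇌ ClCH2COO- + H+
Ka = [H+]²/(0.0049 − [H+]) = 1.4 × 10^-3
Here C₀/Ka ≈ 3.5, so the small-[H+] approximation fails. Use the quadratic:
[H+] = (−Ka + √(Ka² + 4·Ka·C₀))/2 = 2.01 × 10^-3 M
pH = −log[H+] = −log(2.01 × 10^-3) = 2.70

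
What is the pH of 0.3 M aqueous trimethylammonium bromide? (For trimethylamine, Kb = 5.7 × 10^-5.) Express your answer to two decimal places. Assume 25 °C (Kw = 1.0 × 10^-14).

(CH3)3NH+ is the conjugate acid of the weak base (CH3)3N.
Ka = Kw/Kb = 1.0×10^-14 / 5.7 × 10^-5 = 1.75 × 10^-10
Ka = x²/(0.3 − x) = 1.75 × 10^-10
Assume x ≪ 0.3: x ≈ √(1.75 × 10^-10 × 0.3) = 7.25 × 10^-6 M
pH = −log[H+] = −log(7.25 × 10^-6) = 5.14

pH = 5.14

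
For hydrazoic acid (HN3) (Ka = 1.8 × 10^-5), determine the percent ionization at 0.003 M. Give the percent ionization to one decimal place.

HN3 ⇌ N3- + H+; let x = [H+] at equilibrium.
Ka = x²/(C₀ − x); solving the quadratic gives x = 2.24 × 10^-4 M.
% ionization = x/C₀ × 100% = 2.24 × 10^-4/0.003 × 100% = 7.5%

7.5%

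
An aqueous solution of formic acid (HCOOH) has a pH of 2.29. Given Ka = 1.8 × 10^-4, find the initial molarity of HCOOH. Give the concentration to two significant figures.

[H+] = 10^(-2.29) = 5.13 × 10^-3 M = x
Ka = x²/(C₀ − x) ⇒ C₀ = x + x²/Ka
C₀ = 5.13 × 10^-3 + (5.13 × 10^-3)²/(1.8 × 10^-4) = 1.51 × 10^-1 M

C₀ = 1.5 × 10^-1 M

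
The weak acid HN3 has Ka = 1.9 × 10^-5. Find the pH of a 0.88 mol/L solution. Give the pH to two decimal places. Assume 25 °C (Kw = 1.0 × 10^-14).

HN3 ⇌ N3- + H+
Let x = [H+] at equilibrium. Ka = x²/(0.88 − x).
Neglecting x in the denominator: x = √(1.9 × 10^-5 × 0.88) = 4.09 × 10^-3 M
pH = −log(4.09 × 10^-3) = 2.39

pH = 2.39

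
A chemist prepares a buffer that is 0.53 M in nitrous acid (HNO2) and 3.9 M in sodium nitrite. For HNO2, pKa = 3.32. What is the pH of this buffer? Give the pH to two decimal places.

pH = 4.19

pH = pKa + log([A⁻]/[HA]) = 3.32 + log(3.9/0.53)
pH = 3.32 + (+0.867) = 4.19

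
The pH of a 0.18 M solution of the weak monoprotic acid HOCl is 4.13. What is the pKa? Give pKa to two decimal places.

[H+] = 10^(-4.13) = 7.41 × 10^-5 M
At equilibrium [HA] = 0.18 − 7.41 × 10^-5 = 1.80 × 10^-1 M
Ka = [H+][A-]/[HA] = (7.41 × 10^-5)² / 1.80 × 10^-1 = 3.05 × 10^-8
pKa = -log(3.05 × 10^-8) = 7.52

pKa = 7.52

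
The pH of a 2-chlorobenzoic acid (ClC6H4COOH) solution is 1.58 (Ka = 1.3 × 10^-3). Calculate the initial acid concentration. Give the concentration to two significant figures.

C₀ = 5.6 × 10^-1 M

[H+] = 10^(-1.58) = 2.63 × 10^-2 M = x
Ka = x²/(C₀ − x) ⇒ C₀ = x + x²/Ka
C₀ = 2.63 × 10^-2 + (2.63 × 10^-2)²/(1.3 × 10^-3) = 5.58 × 10^-1 M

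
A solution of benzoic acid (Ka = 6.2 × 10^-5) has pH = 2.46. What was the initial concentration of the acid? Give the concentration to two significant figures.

C₀ = 2.0 × 10^-1 M

[H+] = 10^(-2.46) = 3.47 × 10^-3 M = x
Ka = x²/(C₀ − x) ⇒ C₀ = x + x²/Ka
C₀ = 3.47 × 10^-3 + (3.47 × 10^-3)²/(6.2 × 10^-5) = 1.98 × 10^-1 M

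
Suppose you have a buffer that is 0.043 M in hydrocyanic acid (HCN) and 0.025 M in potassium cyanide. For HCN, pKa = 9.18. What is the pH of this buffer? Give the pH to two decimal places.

pH = 8.94

Using pH = pKa + log([base]/[acid]) with [base]/[acid] = 0.025/0.043:
pH = 9.18 + (-0.236) = 8.94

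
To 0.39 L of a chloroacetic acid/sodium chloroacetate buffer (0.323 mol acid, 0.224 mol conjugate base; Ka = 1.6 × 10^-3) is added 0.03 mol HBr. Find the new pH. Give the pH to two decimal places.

pH = 2.54

After neutralization: n(ClCH2COOH) = 0.353 mol, n(ClCH2COO-) = 0.194 mol.
pKa = −log(1.6 × 10^-3) = 2.796
pH = pKa + log(n_ClCH2COO-/n_ClCH2COOH) = 2.796 + log(0.194/0.353) = 2.796 + (-0.260)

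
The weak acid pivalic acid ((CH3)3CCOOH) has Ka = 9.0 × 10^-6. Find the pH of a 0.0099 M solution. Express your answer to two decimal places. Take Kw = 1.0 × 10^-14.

(CH3)3CCOOH ⇌ (CH3)3CCOO- + H+
Let x = [H+] at equilibrium. Ka = x²/(0.0099 − x).
Assume x ≪ 0.0099: x ≈ √(9.0 × 10^-6 × 0.0099) = 2.98 × 10^-4 M
pH = −log(2.98 × 10^-4) = 3.53

pH = 3.53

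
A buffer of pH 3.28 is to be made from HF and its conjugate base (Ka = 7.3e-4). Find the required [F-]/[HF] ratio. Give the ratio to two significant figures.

pKa = -log(7.3 × 10^-4) = 3.137
pH = pKa + log(r) ⇒ log(r) = 3.28 − 3.137 = +0.143
r = [F-]/[HF] = 10^(+0.143) = 1.39

ratio = 1.4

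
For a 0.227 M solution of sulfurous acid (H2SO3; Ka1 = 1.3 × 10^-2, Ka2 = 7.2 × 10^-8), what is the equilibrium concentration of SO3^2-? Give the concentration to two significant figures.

7.2 × 10^-8 M

First ionization gives [H+] ≈ [HSO3-] = 4.82 × 10^-2 M.
Second step: Ka2 = [H+][SO3^2-]/[HSO3-] ≈ [SO3^2-] (since [H+] ≈ [HSO3-]).
So [SO3^2-] ≈ Ka2.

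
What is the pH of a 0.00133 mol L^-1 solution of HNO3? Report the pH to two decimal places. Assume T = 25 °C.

HNO3 is a strong acid and dissociates completely, so [H+] = 0.00133 M.
pH = -log(0.00133) = 2.88

pH = 2.88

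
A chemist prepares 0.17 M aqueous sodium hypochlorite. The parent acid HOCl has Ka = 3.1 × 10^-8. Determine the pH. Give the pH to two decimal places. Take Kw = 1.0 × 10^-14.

OCl- is the conjugate base of the weak acid HOCl.
Kb = Kw/Ka = 1.0×10^-14 / 3.1 × 10^-8 = 3.23 × 10^-7
Kb = [OH-]²/(0.17 − [OH-]) = 3.23 × 10^-7
Neglecting [OH-] in the denominator: [OH-] = √(3.23 × 10^-7 × 0.17) = 2.34 × 10^-4 M
pOH = −log(2.34 × 10^-4) = 3.63; pH = 14.00 − 3.63 = 10.37

pH = 10.37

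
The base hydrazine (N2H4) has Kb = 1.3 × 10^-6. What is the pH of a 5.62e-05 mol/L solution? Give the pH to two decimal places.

pH = 8.90

N2H4 + H2O ⇌ N2H5+ + OH-
Kb = [OH-]²/(5.62e-05 − [OH-]) = 1.3 × 10^-6
The 5% rule fails; solving [OH-]² + Kb·[OH-] − Kb·C₀ = 0 exactly:
[OH-] = [−1.3e-06 + √(1.3e-06² + 2.92e-10)]/2 = 7.92 × 10^-6 M
pOH = 5.10, so pH = 14.00 − pOH = 8.90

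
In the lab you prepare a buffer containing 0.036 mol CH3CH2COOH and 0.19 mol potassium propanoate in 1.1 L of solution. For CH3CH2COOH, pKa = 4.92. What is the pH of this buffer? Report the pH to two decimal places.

Using pH = pKa + log([base]/[acid]) with [base]/[acid] = 0.19/0.036:
pH = 4.92 + (+0.722) = 5.64

pH = 5.64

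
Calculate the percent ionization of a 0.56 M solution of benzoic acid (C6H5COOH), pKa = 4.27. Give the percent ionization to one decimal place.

C6H5COOH ⇌ C6H5COO- + H+; let x = [H+] at equilibrium.
Ka = 10^(−4.27) = 5.37 × 10^-5
x ≈ √(Ka·C₀) = √(5.37 × 10^-5 × 0.56) = 5.48 × 10^-3 M
Fraction ionized = 5.48 × 10^-3 / 0.56 = 0.0098 → 1.0%

1.0%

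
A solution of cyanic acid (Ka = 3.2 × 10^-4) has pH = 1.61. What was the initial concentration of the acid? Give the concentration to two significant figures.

[H+] = 10^(-1.61) = 2.45 × 10^-2 M = x
Ka = x²/(C₀ − x) ⇒ C₀ = x + x²/Ka
C₀ = 2.45 × 10^-2 + (2.45 × 10^-2)²/(3.2 × 10^-4) = 1.90 M

C₀ = 1.9 M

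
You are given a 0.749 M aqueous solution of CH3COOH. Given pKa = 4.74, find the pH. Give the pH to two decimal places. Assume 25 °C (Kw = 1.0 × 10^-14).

pH = 2.43

CH3COOH ⇌ CH3COO- + H+
Ka = 10^(−4.74) = 1.82 × 10^-5
Ka = x²/(0.749 − x) = 1.82 × 10^-5
Since Ka ≪ C₀, x ≈ √(Ka·C₀) = 3.69 × 10^-3 M.
Check: 0.49% ionized — well under 5%, approximation valid.
pH = −log[H+] = −log(3.69 × 10^-3) = 2.43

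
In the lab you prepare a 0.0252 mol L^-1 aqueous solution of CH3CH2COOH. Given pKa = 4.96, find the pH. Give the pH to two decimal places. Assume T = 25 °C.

pH = 3.28

CH3CH2COOH ⇌ CH3CH2COO- + H+
Ka = 10^(−4.96) = 1.10 × 10^-5
Ka = [H+]²/(0.0252 − [H+]) = 1.10 × 10^-5
Neglecting [H+] in the denominator: [H+] = √(1.10 × 10^-5 × 0.0252) = 5.26 × 10^-4 M
Check: 2.1% ionized — well under 5%, approximation valid.
pH = −log(5.26 × 10^-4) = 3.28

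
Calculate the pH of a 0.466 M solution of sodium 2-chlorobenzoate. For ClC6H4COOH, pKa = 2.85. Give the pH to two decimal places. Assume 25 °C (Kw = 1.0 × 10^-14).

pH = 8.26

ClC6H4COO- is the conjugate base of the weak acid ClC6H4COOH.
Ka = 10^(−2.85) = 1.41 × 10^-3
Kb = Kw/Ka = 1.0×10^-14 / 1.41 × 10^-3 = 7.09 × 10^-12
From the ICE table, Kb = x²/(0.466 − x) = 7.09 × 10^-12.
Neglecting x in the denominator: x = √(7.09 × 10^-12 × 0.466) = 1.82 × 10^-6 M
Check: 0.00039% ionized — well under 5%, approximation valid.
pOH = 5.74, so pH = 14.00 − pOH = 8.26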